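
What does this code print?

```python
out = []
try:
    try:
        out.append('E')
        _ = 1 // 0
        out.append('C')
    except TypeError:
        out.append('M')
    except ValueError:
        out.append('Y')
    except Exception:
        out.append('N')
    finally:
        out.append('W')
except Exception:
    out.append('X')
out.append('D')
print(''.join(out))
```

Execution trace: 'E' (inner try body) → 'N' (inner except Exception) → 'W' (inner finally) → 'D' (after the try/except). Output: ENWD

Answer: ENWD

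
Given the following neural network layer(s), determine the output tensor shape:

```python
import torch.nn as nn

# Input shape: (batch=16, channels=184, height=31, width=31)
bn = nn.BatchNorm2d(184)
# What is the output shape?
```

Input: (16, 184, 31, 31) -> Output: (16, 184, 31, 31)

Answer: (16, 184, 31, 31)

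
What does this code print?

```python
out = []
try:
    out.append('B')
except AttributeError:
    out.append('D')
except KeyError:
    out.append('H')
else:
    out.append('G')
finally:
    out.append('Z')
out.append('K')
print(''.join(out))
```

Execution trace: 'B' (try body, no exception) → 'G' (else) → 'Z' (finally) → 'K' (after the try/except). Output: BGZK

Answer: BGZK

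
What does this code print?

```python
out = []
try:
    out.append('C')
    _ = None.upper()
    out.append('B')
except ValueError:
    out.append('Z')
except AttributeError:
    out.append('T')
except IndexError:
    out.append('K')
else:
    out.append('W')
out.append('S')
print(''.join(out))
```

Execution trace: 'C' (try body) → 'T' (except AttributeError) → 'S' (after the try/except). Output: CTS

Answer: CTS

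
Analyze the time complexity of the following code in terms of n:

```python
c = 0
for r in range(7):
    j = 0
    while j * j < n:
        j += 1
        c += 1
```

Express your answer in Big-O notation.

Each loop level contributes: 1 × √n. Multiplying the contributions gives O(√n).

Answer: O(√n)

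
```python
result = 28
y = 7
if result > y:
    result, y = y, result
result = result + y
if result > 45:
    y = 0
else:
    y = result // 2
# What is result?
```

Trace:
`result = 28` → result = 28
`y = 7` → y = 7
`if result > y: ...` → result > y is True → result = 7; y = 28
`result = result + y` → result = 35
`if result > 45: ...` → result > 45 is False, take else branch → y = 17
So result = 35

Answer: 35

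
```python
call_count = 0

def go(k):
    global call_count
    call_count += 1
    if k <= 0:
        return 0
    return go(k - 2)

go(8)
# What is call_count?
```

Linear recursion stepping by 2: 5 calls from k=8 down to ≤0.

Answer: 5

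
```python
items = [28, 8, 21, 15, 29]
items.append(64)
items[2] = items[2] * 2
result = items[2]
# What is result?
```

Trace:
`items = [28, 8, 21, 15, 29]` → items = [28, 8, 21, 15, 29]
`items.append(64)` → items = [28, 8, 21, 15, 29, 64]
`items[2] = items[2] * 2` → items = [28, 8, 42, 15, 29, 64]
`result = items[2]` → result = 42
So result = 42

Answer: 42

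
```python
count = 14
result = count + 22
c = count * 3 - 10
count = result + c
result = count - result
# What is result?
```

Trace:
`count = 14` → count = 14
`result = count + 22` → result = 36
`c = count * 3 - 10` → c = 32
`count = result + c` → count = 68
`result = count - result` → result = 32
So result = 32

Answer: 32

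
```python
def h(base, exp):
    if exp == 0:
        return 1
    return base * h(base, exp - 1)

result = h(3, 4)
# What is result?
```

h(3, 4) = 3 * 3 * 3 * 3 = 81

Answer: 81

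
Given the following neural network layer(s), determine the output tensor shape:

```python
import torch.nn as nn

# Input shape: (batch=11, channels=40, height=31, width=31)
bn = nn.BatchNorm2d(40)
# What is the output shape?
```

Input: (11, 40, 31, 31) -> Output: (11, 40, 31, 31)

Answer: (11, 40, 31, 31)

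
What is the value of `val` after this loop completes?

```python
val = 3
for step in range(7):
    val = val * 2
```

Multiply by 2, 7 times: 3 * 2^7 = 384
`val` takes the values: 3 → 6 → 12 → 24 → 48 → 96 → 192 → 384

Answer: 384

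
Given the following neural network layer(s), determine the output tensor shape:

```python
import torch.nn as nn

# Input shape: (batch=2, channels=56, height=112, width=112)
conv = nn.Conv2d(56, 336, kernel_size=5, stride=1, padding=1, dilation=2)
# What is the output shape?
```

Input: (2, 56, 112, 112) -> Output: (2, 336, 106, 106)

Answer: (2, 336, 106, 106)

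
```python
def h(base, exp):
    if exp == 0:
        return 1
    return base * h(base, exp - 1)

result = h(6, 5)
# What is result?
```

h(6, 5) = 6 * 6 * 6 * 6 * 6 = 7776

Answer: 7776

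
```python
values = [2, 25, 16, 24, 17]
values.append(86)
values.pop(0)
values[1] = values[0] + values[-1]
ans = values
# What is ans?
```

Trace:
`values = [2, 25, 16, 24, 17]` → values = [2, 25, 16, 24, 17]
`values.append(86)` → values = [2, 25, 16, 24, 17, 86]
`values.pop(0)` → values = [25, 16, 24, 17, 86]
`values[1] = values[0] + values[-1]` → values = [25, 111, 24, 17, 86]
`ans = values` → ans = [25, 111, 24, 17, 86]
So ans = [25, 111, 24, 17, 86]

Answer: [25, 111, 24, 17, 86]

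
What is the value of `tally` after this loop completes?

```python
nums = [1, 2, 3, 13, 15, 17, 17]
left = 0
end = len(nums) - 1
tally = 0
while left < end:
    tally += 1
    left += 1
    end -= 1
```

Iterations until pointers meet (list length 7)
`tally` takes the values: 0 → 1 → 2 → 3

Answer: 3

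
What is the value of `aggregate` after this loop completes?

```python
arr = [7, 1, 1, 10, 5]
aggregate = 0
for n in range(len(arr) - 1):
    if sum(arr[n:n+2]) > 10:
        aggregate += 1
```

Count windows with sum > 10
`aggregate` takes the values: 0 → 1 → 2

Answer: 2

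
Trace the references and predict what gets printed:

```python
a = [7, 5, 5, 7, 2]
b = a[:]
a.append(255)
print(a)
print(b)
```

Key concept: slice [:] creates copy.
Step by step:
`a = [7, 5, 5, 7, 2]` → a = [7, 5, 5, 7, 2]
`b = a[:]` → b = [7, 5, 5, 7, 2]
`a.append(255)` → a = [7, 5, 5, 7, 2, 255]
`print(a)` → prints [7, 5, 5, 7, 2, 255]
`print(b)` → prints [7, 5, 5, 7, 2]

Answer:
[7, 5, 5, 7, 2, 255]
[7, 5, 5, 7, 2]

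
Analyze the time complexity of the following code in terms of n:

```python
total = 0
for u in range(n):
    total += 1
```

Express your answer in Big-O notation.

Each loop level contributes: n. Multiplying the contributions gives O(n).

Answer: O(n)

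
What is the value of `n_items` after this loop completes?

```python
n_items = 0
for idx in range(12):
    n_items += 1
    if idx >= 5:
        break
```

Loop breaks when idx reaches 5, n_items is 6
`n_items` takes the values: 0 → 1 → 2 → 3 → 4 → 5 → 6

Answer: 6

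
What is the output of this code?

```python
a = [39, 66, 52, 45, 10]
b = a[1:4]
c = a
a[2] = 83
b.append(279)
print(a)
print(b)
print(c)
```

Key concept: slice vs alias.
Step by step:
`a = [39, 66, 52, 45, 10]` → a = [39, 66, 52, 45, 10]
`b = a[1:4]` → b = [66, 52, 45]
`c = a` → c = [39, 66, 52, 45, 10] (same object as a)
`a[2] = 83` → a = [39, 66, 83, 45, 10] (same object as c); c = [39, 66, 83, 45, 10] (same object as a)
`b.append(279)` → b = [66, 52, 45, 279]
`print(a)` → prints [39, 66, 83, 45, 10]
`print(b)` → prints [66, 52, 45, 279]
`print(c)` → prints [39, 66, 83, 45, 10]

Answer:
[39, 66, 83, 45, 10]
[66, 52, 45, 279]
[39, 66, 83, 45, 10]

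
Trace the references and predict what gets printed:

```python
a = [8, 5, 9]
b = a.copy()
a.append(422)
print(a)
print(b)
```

Key concept: list.copy() creates independent copy.
Step by step:
`a = [8, 5, 9]` → a = [8, 5, 9]
`b = a.copy()` → b = [8, 5, 9]
`a.append(422)` → a = [8, 5, 9, 422]
`print(a)` → prints [8, 5, 9, 422]
`print(b)` → prints [8, 5, 9]

Answer:
[8, 5, 9, 422]
[8, 5, 9]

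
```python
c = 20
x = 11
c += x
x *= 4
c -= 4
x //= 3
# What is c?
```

Trace:
`c = 20` → c = 20
`x = 11` → x = 11
`c += x` → c = 31
`x *= 4` → x = 44
`c -= 4` → c = 27
`x //= 3` → x = 14
So c = 27

Answer: 27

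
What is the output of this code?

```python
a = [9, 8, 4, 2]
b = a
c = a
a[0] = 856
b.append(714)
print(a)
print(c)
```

Key concept: multiple aliases.
Step by step:
`a = [9, 8, 4, 2]` → a = [9, 8, 4, 2]
`b = a` → b = [9, 8, 4, 2] (same object as a)
`c = a` → c = [9, 8, 4, 2] (same object as a, b)
`a[0] = 856` → a = [856, 8, 4, 2] (same object as b, c); b = [856, 8, 4, 2] (same object as a, c); c = [856, 8, 4, 2] (same object as a, b)
`b.append(714)` → a = [856, 8, 4, 2, 714] (same object as b, c); b = [856, 8, 4, 2, 714] (same object as a, c); c = [856, 8, 4, 2, 714] (same object as a, b)
`print(a)` → prints [856, 8, 4, 2, 714]
`print(c)` → prints [856, 8, 4, 2, 714]

Answer:
[856, 8, 4, 2, 714]
[856, 8, 4, 2, 714]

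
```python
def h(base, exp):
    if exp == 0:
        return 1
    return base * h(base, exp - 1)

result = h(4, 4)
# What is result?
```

h(4, 4) = 4 * 4 * 4 * 4 = 256

Answer: 256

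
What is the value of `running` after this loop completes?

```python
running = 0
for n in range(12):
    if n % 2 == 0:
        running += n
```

Sum of even numbers 0 to 11
`running` takes the values: 0 → 2 → 6 → 12 → 20 → 30

Answer: 30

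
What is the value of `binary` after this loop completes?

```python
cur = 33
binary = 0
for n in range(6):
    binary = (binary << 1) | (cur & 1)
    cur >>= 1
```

Reverse lowest 6 bits of 33
`binary` takes the values: 0 → 1 → 2 → 4 → 8 → 16 → 33

Answer: 33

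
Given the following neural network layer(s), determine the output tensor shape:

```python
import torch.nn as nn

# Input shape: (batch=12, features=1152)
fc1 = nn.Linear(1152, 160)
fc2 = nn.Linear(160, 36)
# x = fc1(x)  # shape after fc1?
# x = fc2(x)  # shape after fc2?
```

Input: (12, 1152) -> after fc1: (12, 160) -> Output: (12, 36)

Answer: (12, 36)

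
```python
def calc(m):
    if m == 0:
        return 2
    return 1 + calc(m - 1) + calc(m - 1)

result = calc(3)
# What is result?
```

calc(m) = 1 + 2·calc(m-1), calc(0)=2. Closed form: (2+1)·2^3 - 1 = 23.

Answer: 23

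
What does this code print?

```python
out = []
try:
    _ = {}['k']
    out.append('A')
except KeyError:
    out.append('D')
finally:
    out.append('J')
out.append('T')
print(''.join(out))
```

Execution trace: 'D' (except KeyError) → 'J' (finally) → 'T' (after the try/except). Output: DJT

Answer: DJT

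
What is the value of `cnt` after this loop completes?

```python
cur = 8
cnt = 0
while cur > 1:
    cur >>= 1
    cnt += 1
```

Count right shifts until 1
`cnt` takes the values: 0 → 1 → 2 → 3

Answer: 3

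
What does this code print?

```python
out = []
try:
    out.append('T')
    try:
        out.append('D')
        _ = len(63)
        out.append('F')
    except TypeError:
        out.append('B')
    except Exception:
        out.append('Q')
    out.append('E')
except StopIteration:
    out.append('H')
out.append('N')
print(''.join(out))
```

Execution trace: 'T' (try body) → 'D' (inner try body) → 'B' (inner except TypeError) → 'E' (try body, no exception) → 'N' (after the try/except). Output: TDBEN

Answer: TDBEN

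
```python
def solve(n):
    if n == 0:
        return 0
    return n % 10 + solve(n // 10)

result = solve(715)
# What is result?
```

Sum of digits of 715: 5 + 1 + 7 = 13

Answer: 13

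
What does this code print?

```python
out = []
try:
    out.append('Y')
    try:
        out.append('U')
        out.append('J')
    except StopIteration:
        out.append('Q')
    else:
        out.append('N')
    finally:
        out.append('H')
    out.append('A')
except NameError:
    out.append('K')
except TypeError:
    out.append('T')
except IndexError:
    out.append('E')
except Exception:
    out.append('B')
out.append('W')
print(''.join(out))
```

Execution trace: 'Y' (try body) → 'U' (inner try body) → 'J' (inner try body, no exception) → 'N' (inner else) → 'H' (inner finally) → 'A' (try body, no exception) → 'W' (after the try/except). Output: YUJNHAW

Answer: YUJNHAW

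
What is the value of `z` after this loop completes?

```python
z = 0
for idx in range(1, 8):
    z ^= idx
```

XOR of 1 to 7
`z` takes the values: 0 → 1 → 3 → 0 → 4 → 1 → 7 → 0

Answer: 0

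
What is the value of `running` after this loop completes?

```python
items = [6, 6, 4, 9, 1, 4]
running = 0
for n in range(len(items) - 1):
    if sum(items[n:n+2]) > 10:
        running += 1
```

Count windows with sum > 10
`running` takes the values: 0 → 1 → 2

Answer: 2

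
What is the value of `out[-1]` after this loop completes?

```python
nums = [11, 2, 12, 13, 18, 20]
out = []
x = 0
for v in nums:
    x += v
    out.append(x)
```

Cumulative sum ends at 76
`out` takes the values: [] → [11] → [11, 13] → [11, 13, 25] → [11, 13, 25, 38] → [11, 13, 25, 38, 56] → [11, 13, 25, 38, 56, 76]
So `out[-1]` = 76

Answer: 76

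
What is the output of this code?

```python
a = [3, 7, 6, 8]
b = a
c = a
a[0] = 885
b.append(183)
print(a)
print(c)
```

Key concept: multiple aliases.
Step by step:
`a = [3, 7, 6, 8]` → a = [3, 7, 6, 8]
`b = a` → b = [3, 7, 6, 8] (same object as a)
`c = a` → c = [3, 7, 6, 8] (same object as a, b)
`a[0] = 885` → a = [885, 7, 6, 8] (same object as b, c); b = [885, 7, 6, 8] (same object as a, c); c = [885, 7, 6, 8] (same object as a, b)
`b.append(183)` → a = [885, 7, 6, 8, 183] (same object as b, c); b = [885, 7, 6, 8, 183] (same object as a, c); c = [885, 7, 6, 8, 183] (same object as a, b)
`print(a)` → prints [885, 7, 6, 8, 183]
`print(c)` → prints [885, 7, 6, 8, 183]

Answer:
[885, 7, 6, 8, 183]
[885, 7, 6, 8, 183]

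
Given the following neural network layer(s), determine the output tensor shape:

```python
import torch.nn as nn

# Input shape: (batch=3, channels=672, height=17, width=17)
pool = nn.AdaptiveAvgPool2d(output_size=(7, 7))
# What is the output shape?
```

Input: (3, 672, 17, 17) -> Output: (3, 672, 7, 7)

Answer: (3, 672, 7, 7)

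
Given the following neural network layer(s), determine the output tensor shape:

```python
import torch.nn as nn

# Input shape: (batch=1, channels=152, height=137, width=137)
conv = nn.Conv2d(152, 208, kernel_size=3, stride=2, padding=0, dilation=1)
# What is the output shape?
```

Input: (1, 152, 137, 137) -> Output: (1, 208, 68, 68)

Answer: (1, 208, 68, 68)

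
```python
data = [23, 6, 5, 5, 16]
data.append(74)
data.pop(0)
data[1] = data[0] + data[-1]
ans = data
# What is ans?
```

Trace:
`data = [23, 6, 5, 5, 16]` → data = [23, 6, 5, 5, 16]
`data.append(74)` → data = [23, 6, 5, 5, 16, 74]
`data.pop(0)` → data = [6, 5, 5, 16, 74]
`data[1] = data[0] + data[-1]` → data = [6, 80, 5, 16, 74]
`ans = data` → ans = [6, 80, 5, 16, 74]
So ans = [6, 80, 5, 16, 74]

Answer: [6, 80, 5, 16, 74]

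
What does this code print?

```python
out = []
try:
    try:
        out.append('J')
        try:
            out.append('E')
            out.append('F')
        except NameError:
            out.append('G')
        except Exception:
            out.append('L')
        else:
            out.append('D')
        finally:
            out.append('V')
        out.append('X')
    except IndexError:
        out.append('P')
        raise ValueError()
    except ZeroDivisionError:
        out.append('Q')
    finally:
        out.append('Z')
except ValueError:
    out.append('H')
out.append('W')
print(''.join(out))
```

Execution trace: 'J' (try body) → 'E' (inner try body) → 'F' (inner try body, no exception) → 'D' (inner else) → 'V' (inner finally) → 'X' (try body, no exception) → 'Z' (finally) → 'W' (after the try/except). Output: JEFDVXZW

Answer: JEFDVXZW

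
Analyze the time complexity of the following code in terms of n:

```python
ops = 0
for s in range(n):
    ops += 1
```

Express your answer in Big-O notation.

Each loop level contributes: n. Multiplying the contributions gives O(n).

Answer: O(n)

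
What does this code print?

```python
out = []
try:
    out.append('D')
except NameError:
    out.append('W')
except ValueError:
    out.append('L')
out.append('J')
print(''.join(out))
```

Execution trace: 'D' (try body, no exception) → 'J' (after the try/except). Output: DJ

Answer: DJ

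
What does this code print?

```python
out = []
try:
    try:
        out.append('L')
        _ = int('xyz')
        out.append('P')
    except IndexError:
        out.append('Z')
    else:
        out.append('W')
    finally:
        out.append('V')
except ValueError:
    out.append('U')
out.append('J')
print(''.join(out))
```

Execution trace: 'L' (inner try body) → 'V' (inner finally) → 'U' (outer except ValueError) → 'J' (after the try/except). Output: LVUJ

Answer: LVUJ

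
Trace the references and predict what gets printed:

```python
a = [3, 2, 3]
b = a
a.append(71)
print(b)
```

Key concept: basic list aliasing.
Step by step:
`a = [3, 2, 3]` → a = [3, 2, 3]
`b = a` → b = [3, 2, 3] (same object as a)
`a.append(71)` → a = [3, 2, 3, 71] (same object as b); b = [3, 2, 3, 71] (same object as a)
`print(b)` → prints [3, 2, 3, 71]

Answer: [3, 2, 3, 71]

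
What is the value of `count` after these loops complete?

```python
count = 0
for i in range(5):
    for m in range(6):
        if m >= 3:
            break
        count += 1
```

Inner breaks at 3, outer runs 5 times
`count` takes the values: 0 → 1 → 2 → 3 → 4 → 5 → 6 → 7 → 8 → 9 → 10 → 11 → 12 → 13 → 14 → 15

Answer: 15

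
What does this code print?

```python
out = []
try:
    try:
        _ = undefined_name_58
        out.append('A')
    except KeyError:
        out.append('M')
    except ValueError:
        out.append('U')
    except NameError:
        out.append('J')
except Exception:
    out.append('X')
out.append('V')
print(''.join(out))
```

Execution trace: 'J' (inner except NameError) → 'V' (after the try/except). Output: JV

Answer: JV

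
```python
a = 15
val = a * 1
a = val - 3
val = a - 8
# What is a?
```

Trace:
`a = 15` → a = 15
`val = a * 1` → val = 15
`a = val - 3` → a = 12
`val = a - 8` → val = 4
So a = 12

Answer: 12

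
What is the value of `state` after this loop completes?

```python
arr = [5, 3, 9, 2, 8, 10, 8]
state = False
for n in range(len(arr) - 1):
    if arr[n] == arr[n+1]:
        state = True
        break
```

Check consecutive duplicates in [5, 3, 9, 2, 8, 10, 8]
`state` takes the values: False

Answer: False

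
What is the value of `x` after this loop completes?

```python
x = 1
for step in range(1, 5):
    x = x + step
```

Start at 1, add 1 through 4
`x` takes the values: 1 → 2 → 4 → 7 → 11

Answer: 11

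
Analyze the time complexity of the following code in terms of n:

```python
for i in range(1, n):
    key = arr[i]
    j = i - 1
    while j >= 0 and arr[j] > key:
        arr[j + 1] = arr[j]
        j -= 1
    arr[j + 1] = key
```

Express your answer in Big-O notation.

This is Insertion sort. Time complexity: O(n²).

Answer: O(n²)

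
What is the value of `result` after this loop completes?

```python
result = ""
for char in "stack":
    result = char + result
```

Reverse 'stack'
`result` takes the values: "" → "s" → "ts" → "ats" → "cats" → "kcats"

Answer: "kcats"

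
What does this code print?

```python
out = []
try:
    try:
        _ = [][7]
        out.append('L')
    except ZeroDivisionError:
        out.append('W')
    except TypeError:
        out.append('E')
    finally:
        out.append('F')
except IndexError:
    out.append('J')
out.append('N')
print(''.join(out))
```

Execution trace: 'F' (finally) → 'J' (outer except IndexError) → 'N' (after the try/except). Output: FJN

Answer: FJN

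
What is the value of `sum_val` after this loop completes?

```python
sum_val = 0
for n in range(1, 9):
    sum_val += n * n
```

Sum of squares 1² to 8² = 204
`sum_val` takes the values: 0 → 1 → 5 → 14 → 30 → 55 → 91 → 140 → 204

Answer: 204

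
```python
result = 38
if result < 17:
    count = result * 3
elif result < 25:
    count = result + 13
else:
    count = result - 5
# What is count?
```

Trace:
`result = 38` → result = 38
`if result < 17: ...` → result < 17 is False, result < 25 is False, take else branch → count = 33
So count = 33

Answer: 33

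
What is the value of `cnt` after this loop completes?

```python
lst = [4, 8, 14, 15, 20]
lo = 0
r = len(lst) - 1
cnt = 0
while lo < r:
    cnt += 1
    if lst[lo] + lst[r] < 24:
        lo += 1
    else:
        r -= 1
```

Steps to find pair summing to 24
`cnt` takes the values: 0 → 1 → 2 → 3 → 4

Answer: 4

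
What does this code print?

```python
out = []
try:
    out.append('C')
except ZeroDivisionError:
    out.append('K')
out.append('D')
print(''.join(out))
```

Execution trace: 'C' (try body, no exception) → 'D' (after the try/except). Output: CD

Answer: CD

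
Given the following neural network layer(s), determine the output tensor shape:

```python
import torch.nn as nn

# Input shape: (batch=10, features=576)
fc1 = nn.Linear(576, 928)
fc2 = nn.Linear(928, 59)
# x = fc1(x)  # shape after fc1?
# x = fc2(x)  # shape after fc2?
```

Input: (10, 576) -> after fc1: (10, 928) -> Output: (10, 59)

Answer: (10, 59)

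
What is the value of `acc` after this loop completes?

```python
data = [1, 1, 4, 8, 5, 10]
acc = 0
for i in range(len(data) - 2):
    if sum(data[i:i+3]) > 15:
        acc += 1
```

Count windows with sum > 15
`acc` takes the values: 0 → 1 → 2

Answer: 2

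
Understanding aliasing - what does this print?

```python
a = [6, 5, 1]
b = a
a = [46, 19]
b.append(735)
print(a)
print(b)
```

Key concept: rebinding vs mutation: a is rebound to a new list, b still points at the original.
Step by step:
`a = [6, 5, 1]` → a = [6, 5, 1]
`b = a` → b = [6, 5, 1] (same object as a)
`a = [46, 19]` → a = [46, 19]
`b.append(735)` → b = [6, 5, 1, 735]
`print(a)` → prints [46, 19]
`print(b)` → prints [6, 5, 1, 735]

Answer:
[46, 19]
[6, 5, 1, 735]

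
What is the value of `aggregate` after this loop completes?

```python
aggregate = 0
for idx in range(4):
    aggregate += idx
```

Sum of 0 to 3 = 6
`aggregate` takes the values: 0 → 1 → 3 → 6

Answer: 6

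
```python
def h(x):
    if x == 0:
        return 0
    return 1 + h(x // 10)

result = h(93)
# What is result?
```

Count of digits of 93: 2

Answer: 2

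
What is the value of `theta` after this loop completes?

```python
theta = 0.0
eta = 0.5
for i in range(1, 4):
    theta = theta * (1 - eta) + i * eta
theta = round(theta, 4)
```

Moving average with lr=0.5
`theta` takes the values: 0.0 → 0.5 → 1.25 → 2.125

Answer: 2.125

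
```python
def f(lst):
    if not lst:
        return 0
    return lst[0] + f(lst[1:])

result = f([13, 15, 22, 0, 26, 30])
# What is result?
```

13 + 15 + 22 + 0 + 26 + 30 + 0 = 106

Answer: 106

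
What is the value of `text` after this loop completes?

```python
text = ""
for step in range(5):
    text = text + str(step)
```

Concatenate digits 0 to 4
`text` takes the values: "" → "0" → "01" → "012" → "0123" → "01234"

Answer: "01234"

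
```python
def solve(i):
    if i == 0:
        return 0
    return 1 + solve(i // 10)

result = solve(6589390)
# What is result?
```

Count of digits of 6589390: 7

Answer: 7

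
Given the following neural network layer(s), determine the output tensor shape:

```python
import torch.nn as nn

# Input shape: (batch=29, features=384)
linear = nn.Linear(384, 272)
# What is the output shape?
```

Input: (29, 384) -> Output: (29, 272)

Answer: (29, 272)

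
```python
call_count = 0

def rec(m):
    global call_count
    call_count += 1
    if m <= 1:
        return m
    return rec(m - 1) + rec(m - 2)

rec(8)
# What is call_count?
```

Calls(m) = 1 + Calls(m-1) + Calls(m-2); Calls(0)=Calls(1)=1. For m=8 this gives 67.

Answer: 67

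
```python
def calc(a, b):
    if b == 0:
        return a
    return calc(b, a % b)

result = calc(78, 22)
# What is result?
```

calc(78, 22) -> calc(22, 12) -> calc(12, 10) -> calc(10, 2) -> calc(2, 0) -> 2

Answer: 2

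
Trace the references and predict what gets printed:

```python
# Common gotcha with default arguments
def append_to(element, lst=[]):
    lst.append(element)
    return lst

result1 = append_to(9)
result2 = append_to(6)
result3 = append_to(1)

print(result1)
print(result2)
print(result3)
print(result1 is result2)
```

Key concept: mutable default argument gotcha.
Step by step:
`result1 = append_to(9)` → result1 = [9]
`result2 = append_to(6)` → result1 = [9, 6] (same object as result2); result2 = [9, 6] (same object as result1)
`result3 = append_to(1)` → result1 = [9, 6, 1] (same object as result2, result3); result2 = [9, 6, 1] (same object as result1, result3); result3 = [9, 6, 1] (same object as result1, result2)
`print(result1)` → prints [9, 6, 1]
`print(result2)` → prints [9, 6, 1]
`print(result3)` → prints [9, 6, 1]
`print(result1 is result2)` → prints True

Answer:
[9, 6, 1]
[9, 6, 1]
[9, 6, 1]
True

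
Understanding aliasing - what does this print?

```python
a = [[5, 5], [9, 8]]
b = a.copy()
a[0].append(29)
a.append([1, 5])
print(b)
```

Key concept: shallow copy with nested lists.
Step by step:
`a = [[5, 5], [9, 8]]` → a = [[5, 5], [9, 8]]
`b = a.copy()` → b = [[5, 5], [9, 8]]
`a[0].append(29)` → a = [[5, 5, 29], [9, 8]]; b = [[5, 5, 29], [9, 8]]
`a.append([1, 5])` → a = [[5, 5, 29], [9, 8], [1, 5]]
`print(b)` → prints [[5, 5, 29], [9, 8]]

Answer: [[5, 5, 29], [9, 8]]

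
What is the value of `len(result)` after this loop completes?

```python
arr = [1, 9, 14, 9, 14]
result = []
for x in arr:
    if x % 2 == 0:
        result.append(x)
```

Count even numbers in [1, 9, 14, 9, 14]
`result` takes the values: [] → [14] → [14, 14]
So `len(result)` = 2

Answer: 2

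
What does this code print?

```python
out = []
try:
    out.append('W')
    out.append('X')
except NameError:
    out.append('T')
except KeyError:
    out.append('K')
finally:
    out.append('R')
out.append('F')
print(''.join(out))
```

Execution trace: 'W' (try body) → 'X' (try body, no exception) → 'R' (finally) → 'F' (after the try/except). Output: WXRF

Answer: WXRF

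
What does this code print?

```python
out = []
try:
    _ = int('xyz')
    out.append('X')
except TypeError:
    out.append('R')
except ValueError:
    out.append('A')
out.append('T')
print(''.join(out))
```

Execution trace: 'A' (except ValueError) → 'T' (after the try/except). Output: AT

Answer: AT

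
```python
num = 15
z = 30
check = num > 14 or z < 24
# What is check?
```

Trace:
`num = 15` → num = 15
`z = 30` → z = 30
`check = num > 14 or z < 24` → check = True
So check = True

Answer: True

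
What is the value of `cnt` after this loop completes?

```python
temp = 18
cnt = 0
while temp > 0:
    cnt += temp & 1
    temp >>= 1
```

Count set bits in 18 (binary: 0b10010)
`cnt` takes the values: 0 → 1 → 2

Answer: 2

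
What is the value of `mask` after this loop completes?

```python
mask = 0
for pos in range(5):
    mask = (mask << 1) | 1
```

Build 5 consecutive 1-bits: 0b11111
`mask` takes the values: 0 → 1 → 3 → 7 → 15 → 31

Answer: 31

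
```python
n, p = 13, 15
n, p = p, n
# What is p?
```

Trace:
`n, p = 13, 15` → n = 13; p = 15
`n, p = p, n` → n = 15; p = 13
So p = 13

Answer: 13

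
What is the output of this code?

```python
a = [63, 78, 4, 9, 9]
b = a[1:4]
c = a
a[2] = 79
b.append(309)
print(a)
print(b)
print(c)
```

Key concept: slice vs alias.
Step by step:
`a = [63, 78, 4, 9, 9]` → a = [63, 78, 4, 9, 9]
`b = a[1:4]` → b = [78, 4, 9]
`c = a` → c = [63, 78, 4, 9, 9] (same object as a)
`a[2] = 79` → a = [63, 78, 79, 9, 9] (same object as c); c = [63, 78, 79, 9, 9] (same object as a)
`b.append(309)` → b = [78, 4, 9, 309]
`print(a)` → prints [63, 78, 79, 9, 9]
`print(b)` → prints [78, 4, 9, 309]
`print(c)` → prints [63, 78, 79, 9, 9]

Answer:
[63, 78, 79, 9, 9]
[78, 4, 9, 309]
[63, 78, 79, 9, 9]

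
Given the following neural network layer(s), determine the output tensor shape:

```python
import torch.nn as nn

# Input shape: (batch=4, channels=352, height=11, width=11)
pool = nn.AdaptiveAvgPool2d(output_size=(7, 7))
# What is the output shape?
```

Input: (4, 352, 11, 11) -> Output: (4, 352, 7, 7)

Answer: (4, 352, 7, 7)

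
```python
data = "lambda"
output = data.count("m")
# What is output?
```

Trace:
`data = "lambda"` → data = 'lambda'
`output = data.count("m")` → output = 1
So output = 1

Answer: 1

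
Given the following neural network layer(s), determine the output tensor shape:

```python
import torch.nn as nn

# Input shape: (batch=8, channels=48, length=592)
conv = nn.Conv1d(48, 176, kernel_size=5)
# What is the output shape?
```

Input: (8, 48, 592) -> Output: (8, 176, 588)

Answer: (8, 176, 588)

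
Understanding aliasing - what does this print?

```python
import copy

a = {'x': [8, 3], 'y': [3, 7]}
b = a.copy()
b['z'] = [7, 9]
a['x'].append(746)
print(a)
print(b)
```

Key concept: shallow copy of dict with mutable values.
Step by step:
`a = {'x': [8, 3], 'y': [3, 7]}` → a = {'x': [8, 3], 'y': [3, 7]}
`b = a.copy()` → b = {'x': [8, 3], 'y': [3, 7]}
`b['z'] = [7, 9]` → b = {'x': [8, 3], 'y': [3, 7], 'z': [7, 9]}
`a['x'].append(746)` → a = {'x': [8, 3, 746], 'y': [3, 7]}; b = {'x': [8, 3, 746], 'y': [3, 7], 'z': [7, 9]}
`print(a)` → prints {'x': [8, 3, 746], 'y': [3, 7]}
`print(b)` → prints {'x': [8, 3, 746], 'y': [3, 7], 'z': [7, 9]}

Answer:
{'x': [8, 3, 746], 'y': [3, 7]}
{'x': [8, 3, 746], 'y': [3, 7], 'z': [7, 9]}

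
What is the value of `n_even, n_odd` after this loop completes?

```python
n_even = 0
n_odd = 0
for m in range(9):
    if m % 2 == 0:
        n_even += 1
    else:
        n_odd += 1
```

Count evens and odds in range(9)
`n_even, n_odd` takes the values: (0, 0) → (1, 0) → (1, 1) → (2, 1) → (2, 2) → (3, 2) → (3, 3) → (4, 3) → (4, 4) → (5, 4)

Answer: 5, 4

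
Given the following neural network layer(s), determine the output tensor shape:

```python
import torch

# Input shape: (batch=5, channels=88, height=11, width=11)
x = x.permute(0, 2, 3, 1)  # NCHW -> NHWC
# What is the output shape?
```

Input: (5, 88, 11, 11) -> Output: (5, 11, 11, 88)

Answer: (5, 11, 11, 88)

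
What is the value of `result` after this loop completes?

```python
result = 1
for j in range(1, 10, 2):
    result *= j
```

Product of 1, 3, 5, ... up to 9
`result` takes the values: 1 → 3 → 15 → 105 → 945

Answer: 945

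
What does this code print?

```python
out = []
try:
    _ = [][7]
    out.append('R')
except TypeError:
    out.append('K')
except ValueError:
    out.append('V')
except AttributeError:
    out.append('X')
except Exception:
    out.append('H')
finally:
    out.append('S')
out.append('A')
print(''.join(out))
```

Execution trace: 'H' (except Exception) → 'S' (finally) → 'A' (after the try/except). Output: HSA

Answer: HSA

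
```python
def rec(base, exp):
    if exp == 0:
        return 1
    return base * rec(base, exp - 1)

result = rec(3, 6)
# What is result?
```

rec(3, 6) = 3 * 3 * 3 * 3 * 3 * 3 = 729

Answer: 729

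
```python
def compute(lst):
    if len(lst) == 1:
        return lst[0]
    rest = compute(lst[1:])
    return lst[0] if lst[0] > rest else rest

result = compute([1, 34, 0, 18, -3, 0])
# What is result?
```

Recursive max over [1, 34, 0, 18, -3, 0] = 34

Answer: 34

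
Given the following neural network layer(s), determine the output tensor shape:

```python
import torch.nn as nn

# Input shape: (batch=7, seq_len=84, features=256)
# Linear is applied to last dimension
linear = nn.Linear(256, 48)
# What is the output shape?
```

Input: (7, 84, 256) -> Output: (7, 84, 48)

Answer: (7, 84, 48)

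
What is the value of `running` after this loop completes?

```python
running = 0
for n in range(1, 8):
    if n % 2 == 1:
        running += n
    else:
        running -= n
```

Add odd, subtract even
`running` takes the values: 0 → 1 → -1 → 2 → -2 → 3 → -3 → 4

Answer: 4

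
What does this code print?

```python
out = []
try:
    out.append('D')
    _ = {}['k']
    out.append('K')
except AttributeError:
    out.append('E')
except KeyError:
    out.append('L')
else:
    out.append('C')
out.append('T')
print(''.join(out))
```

Execution trace: 'D' (try body) → 'L' (except KeyError) → 'T' (after the try/except). Output: DLT

Answer: DLT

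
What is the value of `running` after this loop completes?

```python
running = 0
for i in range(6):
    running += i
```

Sum of 0 to 5 = 15
`running` takes the values: 0 → 1 → 3 → 6 → 10 → 15

Answer: 15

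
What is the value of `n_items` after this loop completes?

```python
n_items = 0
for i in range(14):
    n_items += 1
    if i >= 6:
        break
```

Loop breaks when i reaches 6, n_items is 7
`n_items` takes the values: 0 → 1 → 2 → 3 → 4 → 5 → 6 → 7

Answer: 7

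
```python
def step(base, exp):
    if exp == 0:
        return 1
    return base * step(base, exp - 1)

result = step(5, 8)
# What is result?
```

step(5, 8) = 5 * 5 * 5 * 5 * 5 * 5 * 5 * 5 = 390625

Answer: 390625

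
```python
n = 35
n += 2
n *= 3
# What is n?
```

Trace:
`n = 35` → n = 35
`n += 2` → n = 37
`n *= 3` → n = 111
So n = 111

Answer: 111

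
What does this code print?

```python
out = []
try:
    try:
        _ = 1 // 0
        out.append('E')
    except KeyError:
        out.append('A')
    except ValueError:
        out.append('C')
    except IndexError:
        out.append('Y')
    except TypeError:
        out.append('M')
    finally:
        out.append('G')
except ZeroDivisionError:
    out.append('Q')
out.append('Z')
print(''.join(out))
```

Execution trace: 'G' (finally) → 'Q' (outer except ZeroDivisionError) → 'Z' (after the try/except). Output: GQZ

Answer: GQZ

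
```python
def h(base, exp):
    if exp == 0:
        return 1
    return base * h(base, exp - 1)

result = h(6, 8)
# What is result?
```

h(6, 8) = 6 * 6 * 6 * 6 * 6 * 6 * 6 * 6 = 1679616

Answer: 1679616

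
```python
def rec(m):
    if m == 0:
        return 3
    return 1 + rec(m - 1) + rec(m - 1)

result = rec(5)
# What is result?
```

rec(m) = 1 + 2·rec(m-1), rec(0)=3. Closed form: (3+1)·2^5 - 1 = 127.

Answer: 127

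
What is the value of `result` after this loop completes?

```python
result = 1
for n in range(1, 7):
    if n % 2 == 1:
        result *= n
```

Product of odd numbers 1 to 6
`result` takes the values: 1 → 3 → 15

Answer: 15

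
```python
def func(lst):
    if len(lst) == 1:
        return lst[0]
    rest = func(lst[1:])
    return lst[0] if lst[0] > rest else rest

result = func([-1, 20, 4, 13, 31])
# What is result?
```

Recursive max over [-1, 20, 4, 13, 31] = 31

Answer: 31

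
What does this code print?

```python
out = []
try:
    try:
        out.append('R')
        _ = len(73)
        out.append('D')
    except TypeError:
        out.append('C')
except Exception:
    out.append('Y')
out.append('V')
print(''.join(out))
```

Execution trace: 'R' (inner try body) → 'C' (inner except TypeError) → 'V' (after the try/except). Output: RCV

Answer: RCV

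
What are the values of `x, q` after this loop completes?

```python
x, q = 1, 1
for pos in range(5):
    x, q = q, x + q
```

Fibonacci: after 5 iterations
`x, q` takes the values: (1, 1) → (1, 2) → (2, 3) → (3, 5) → (5, 8) → (8, 13)

Answer: 8, 13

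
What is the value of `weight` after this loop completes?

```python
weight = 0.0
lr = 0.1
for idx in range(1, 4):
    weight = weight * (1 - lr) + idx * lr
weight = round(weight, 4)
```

Moving average with lr=0.1
`weight` takes the values: 0.0 → 0.1 → 0.29 → 0.561

Answer: 0.561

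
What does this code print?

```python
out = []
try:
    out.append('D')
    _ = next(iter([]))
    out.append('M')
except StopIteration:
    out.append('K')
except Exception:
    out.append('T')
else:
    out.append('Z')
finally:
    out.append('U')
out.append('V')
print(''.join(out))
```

Execution trace: 'D' (try body) → 'K' (except StopIteration) → 'U' (finally) → 'V' (after the try/except). Output: DKUV

Answer: DKUV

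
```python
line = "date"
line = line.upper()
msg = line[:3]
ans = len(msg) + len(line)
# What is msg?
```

Trace:
`line = "date"` → line = 'date'
`line = line.upper()` → line = 'DATE'
`msg = line[:3]` → msg = 'DAT'
`ans = len(msg) + len(line)` → ans = 7
So msg = 'DAT'

Answer: 'DAT'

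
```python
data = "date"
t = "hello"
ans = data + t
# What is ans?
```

Trace:
`data = "date"` → data = 'date'
`t = "hello"` → t = 'hello'
`ans = data + t` → ans = 'datehello'
So ans = 'datehello'

Answer: 'datehello'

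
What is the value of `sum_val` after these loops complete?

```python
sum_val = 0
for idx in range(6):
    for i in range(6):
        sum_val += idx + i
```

Sum of all idx+i for idx,i in 6x6
`sum_val` takes the values: 0 → 1 → 3 → 6 → 10 → 15 → 16 → 18 → 21 → 25 → 30 → 36 → 38 → 41 → 45 → 50 → 56 → 63 → 66 → 70 → 75 → 81 → 88 → 96 → 100 → 105 → 111 → 118 → 126 → 135 → 140 → 146 → 153 → 161 → 170 → 180

Answer: 180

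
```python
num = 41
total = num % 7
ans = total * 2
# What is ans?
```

Trace:
`num = 41` → num = 41
`total = num % 7` → total = 6
`ans = total * 2` → ans = 12
So ans = 12

Answer: 12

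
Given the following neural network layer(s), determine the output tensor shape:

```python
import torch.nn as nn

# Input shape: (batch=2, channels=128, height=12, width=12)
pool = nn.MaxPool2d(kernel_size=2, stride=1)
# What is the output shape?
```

Input: (2, 128, 12, 12) -> Output: (2, 128, 11, 11)

Answer: (2, 128, 11, 11)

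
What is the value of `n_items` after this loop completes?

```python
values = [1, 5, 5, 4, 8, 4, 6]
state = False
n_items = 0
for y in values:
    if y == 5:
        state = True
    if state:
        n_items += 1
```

Count elements after first 5 in [1, 5, 5, 4, 8, 4, 6]
`n_items` takes the values: 0 → 1 → 2 → 3 → 4 → 5 → 6

Answer: 6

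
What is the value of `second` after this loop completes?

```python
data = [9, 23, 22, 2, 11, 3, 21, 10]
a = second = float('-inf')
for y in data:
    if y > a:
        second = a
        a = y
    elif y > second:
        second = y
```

Second largest (with repeats) in [9, 23, 22, 2, 11, 3, 21, 10]
`second` takes the values: -inf → 9 → 22

Answer: 22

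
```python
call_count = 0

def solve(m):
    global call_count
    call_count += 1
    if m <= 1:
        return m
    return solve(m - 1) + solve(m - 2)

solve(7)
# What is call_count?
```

Calls(m) = 1 + Calls(m-1) + Calls(m-2); Calls(0)=Calls(1)=1. For m=7 this gives 41.

Answer: 41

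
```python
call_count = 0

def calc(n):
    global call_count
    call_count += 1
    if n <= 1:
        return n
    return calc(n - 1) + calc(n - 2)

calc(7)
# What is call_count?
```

Calls(n) = 1 + Calls(n-1) + Calls(n-2); Calls(0)=Calls(1)=1. For n=7 this gives 41.

Answer: 41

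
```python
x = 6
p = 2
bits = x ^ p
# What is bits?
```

Trace:
`x = 6` → x = 6
`p = 2` → p = 2
`bits = x ^ p` → bits = 4
So bits = 4

Answer: 4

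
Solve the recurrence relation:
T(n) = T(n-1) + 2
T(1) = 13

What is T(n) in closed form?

Unrolling: T(n) = T(1) + 2·(n-1) = 13 + 2(n-1) = 2n + 11.

Answer: T(n) = 2n + 11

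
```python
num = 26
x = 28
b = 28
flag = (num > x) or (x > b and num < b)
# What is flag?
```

Trace:
`num = 26` → num = 26
`x = 28` → x = 28
`b = 28` → b = 28
`flag = (num > x) or (x > b and num < b)` → flag = False
So flag = False

Answer: False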